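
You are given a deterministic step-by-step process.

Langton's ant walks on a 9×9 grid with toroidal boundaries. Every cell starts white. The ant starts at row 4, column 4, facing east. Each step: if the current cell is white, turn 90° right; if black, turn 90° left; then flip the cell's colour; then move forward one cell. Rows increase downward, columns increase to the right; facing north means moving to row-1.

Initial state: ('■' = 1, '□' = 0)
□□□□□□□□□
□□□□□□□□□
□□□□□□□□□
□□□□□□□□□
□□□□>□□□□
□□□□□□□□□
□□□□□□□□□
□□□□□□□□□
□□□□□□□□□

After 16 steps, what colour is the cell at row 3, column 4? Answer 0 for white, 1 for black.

k=0  □□□□□□□□□
□□□□□□□□□
□□□□□□□□□
□□□□□□□□□
□□□□>□□□□
□□□□□□□□□
□□□□□□□□□
□□□□□□□□□
□□□□□□□□□
k=1  □□□□□□□□□
□□□□□□□□□
□□□□□□□□□
□□□□□□□□□
□□□□■□□□□
□□□□v□□□□
□□□□□□□□□
□□□□□□□□□
□□□□□□□□□
k=2  □□□□□□□□□
□□□□□□□□□
□□□□□□□□□
□□□□□□□□□
□□□□■□□□□
□□□<■□□□□
□□□□□□□□□
□□□□□□□□□
□□□□□□□□□
k=3  □□□□□□□□□
□□□□□□□□□
□□□□□□□□□
□□□□□□□□□
□□□^■□□□□
□□□■■□□□□
□□□□□□□□□
□□□□□□□□□
□□□□□□□□□
k=4  □□□□□□□□□
□□□□□□□□□
□□□□□□□□□
□□□□□□□□□
□□□■>□□□□
□□□■■□□□□
□□□□□□□□□
□□□□□□□□□
□□□□□□□□□
k=5  □□□□□□□□□
□□□□□□□□□
□□□□□□□□□
□□□□^□□□□
□□□■□□□□□
□□□■■□□□□
□□□□□□□□□
□□□□□□□□□
□□□□□□□□□
k=6  □□□□□□□□□
□□□□□□□□□
□□□□□□□□□
□□□□■>□□□
□□□■□□□□□
□□□■■□□□□
□□□□□□□□□
□□□□□□□□□
□□□□□□□□□
k=7  □□□□□□□□□
□□□□□□□□□
□□□□□□□□□
□□□□■■□□□
□□□■□v□□□
□□□■■□□□□
□□□□□□□□□
□□□□□□□□□
□□□□□□□□□
k=8  □□□□□□□□□
□□□□□□□□□
□□□□□□□□□
□□□□■■□□□
□□□■<■□□□
□□□■■□□□□
□□□□□□□□□
□□□□□□□□□
□□□□□□□□□
k=9  □□□□□□□□□
□□□□□□□□□
□□□□□□□□□
□□□□^■□□□
□□□■■■□□□
□□□■■□□□□
□□□□□□□□□
□□□□□□□□□
□□□□□□□□□
k=10  □□□□□□□□□
□□□□□□□□□
□□□□□□□□□
□□□<□■□□□
□□□■■■□□□
□□□■■□□□□
□□□□□□□□□
□□□□□□□□□
□□□□□□□□□
k=11  □□□□□□□□□
□□□□□□□□□
□□□^□□□□□
□□□■□■□□□
□□□■■■□□□
□□□■■□□□□
□□□□□□□□□
□□□□□□□□□
□□□□□□□□□
k=12  □□□□□□□□□
□□□□□□□□□
□□□■>□□□□
□□□■□■□□□
□□□■■■□□□
□□□■■□□□□
□□□□□□□□□
□□□□□□□□□
□□□□□□□□□
k=13  □□□□□□□□□
□□□□□□□□□
□□□■■□□□□
□□□■v■□□□
□□□■■■□□□
□□□■■□□□□
□□□□□□□□□
□□□□□□□□□
□□□□□□□□□
k=14  □□□□□□□□□
□□□□□□□□□
□□□■■□□□□
□□□<■■□□□
□□□■■■□□□
□□□■■□□□□
□□□□□□□□□
□□□□□□□□□
□□□□□□□□□
k=15  □□□□□□□□□
□□□□□□□□□
□□□■■□□□□
□□□□■■□□□
□□□v■■□□□
□□□■■□□□□
□□□□□□□□□
□□□□□□□□□
□□□□□□□□□
k=16  □□□□□□□□□
□□□□□□□□□
□□□■■□□□□
□□□□■■□□□
□□□□>■□□□
□□□■■□□□□
□□□□□□□□□
□□□□□□□□□
□□□□□□□□□

1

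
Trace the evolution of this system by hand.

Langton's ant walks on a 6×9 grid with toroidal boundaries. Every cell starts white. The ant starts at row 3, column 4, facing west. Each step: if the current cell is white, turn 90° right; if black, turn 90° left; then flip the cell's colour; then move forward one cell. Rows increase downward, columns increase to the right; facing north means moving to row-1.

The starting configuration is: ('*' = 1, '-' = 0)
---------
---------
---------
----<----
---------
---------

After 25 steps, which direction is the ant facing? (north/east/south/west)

north

[0] ---------
---------
---------
----<----
---------
---------
[1] ---------
---------
----^----
----*----
---------
---------
[2] ---------
---------
----*>---
----*----
---------
---------
[3] ---------
---------
----**---
----*v---
---------
---------
[4] ---------
---------
----**---
----<*---
---------
---------
[5] ---------
---------
----**---
-----*---
----v----
---------
[6] ---------
---------
----**---
-----*---
---<*----
---------
[7] ---------
---------
----**---
---^-*---
---**----
---------
[8] ---------
---------
----**---
---*>*---
---**----
---------
[9] ---------
---------
----**---
---***---
---*v----
---------
[10] ---------
---------
----**---
---***---
---*->---
---------
[11] ---------
---------
----**---
---***---
---*-*---
-----v---
[12] ---------
---------
----**---
---***---
---*-*---
----<*---
[13] ---------
---------
----**---
---***---
---*^*---
----**---
[14] ---------
---------
----**---
---***---
---**>---
----**---
[15] ---------
---------
----**---
---**^---
---**----
----**---
[16] ---------
---------
----**---
---*<----
---**----
----**---
[17] ---------
---------
----**---
---*-----
---*v----
----**---
[18] ---------
---------
----**---
---*-----
---*->---
----**---
[19] ---------
---------
----**---
---*-----
---*-*---
----*v---
[20] ---------
---------
----**---
---*-----
---*-*---
----*->--
[21] ------v--
---------
----**---
---*-----
---*-*---
----*-*--
[22] -----<*--
---------
----**---
---*-----
---*-*---
----*-*--
[23] -----**--
---------
----**---
---*-----
---*-*---
----*^*--
[24] -----**--
---------
----**---
---*-----
---*-*---
----**>--
[25] -----**--
---------
----**---
---*-----
---*-*^--
----**---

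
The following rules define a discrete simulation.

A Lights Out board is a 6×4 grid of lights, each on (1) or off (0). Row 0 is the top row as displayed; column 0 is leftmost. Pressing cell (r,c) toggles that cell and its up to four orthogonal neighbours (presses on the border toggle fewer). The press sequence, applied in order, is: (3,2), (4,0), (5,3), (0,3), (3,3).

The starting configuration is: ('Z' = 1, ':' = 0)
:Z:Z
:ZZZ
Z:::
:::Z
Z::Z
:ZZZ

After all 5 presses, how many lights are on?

15

gen 0: :Z:Z
:ZZZ
Z:::
:::Z
Z::Z
:ZZZ
gen 1: :Z:Z
:ZZZ
Z:Z:
:ZZ:
Z:ZZ
:ZZZ
gen 2: :Z:Z
:ZZZ
Z:Z:
ZZZ:
:ZZZ
ZZZZ
gen 3: :Z:Z
:ZZZ
Z:Z:
ZZZ:
:ZZ:
ZZ::
gen 4: :ZZ:
:ZZ:
Z:Z:
ZZZ:
:ZZ:
ZZ::
gen 5: :ZZ:
:ZZ:
Z:ZZ
ZZ:Z
:ZZZ
ZZ::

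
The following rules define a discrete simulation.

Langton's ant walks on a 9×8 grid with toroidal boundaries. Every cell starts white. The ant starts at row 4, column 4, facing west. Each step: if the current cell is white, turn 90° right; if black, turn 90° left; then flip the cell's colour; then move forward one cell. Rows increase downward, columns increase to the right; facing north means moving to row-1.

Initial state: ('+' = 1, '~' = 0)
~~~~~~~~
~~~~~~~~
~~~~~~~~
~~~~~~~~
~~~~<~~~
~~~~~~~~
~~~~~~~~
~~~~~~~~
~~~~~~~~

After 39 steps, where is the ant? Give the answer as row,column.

gen 0: ~~~~~~~~
~~~~~~~~
~~~~~~~~
~~~~~~~~
~~~~<~~~
~~~~~~~~
~~~~~~~~
~~~~~~~~
~~~~~~~~
gen 1: ~~~~~~~~
~~~~~~~~
~~~~~~~~
~~~~^~~~
~~~~+~~~
~~~~~~~~
~~~~~~~~
~~~~~~~~
~~~~~~~~
gen 2: ~~~~~~~~
~~~~~~~~
~~~~~~~~
~~~~+>~~
~~~~+~~~
~~~~~~~~
~~~~~~~~
~~~~~~~~
~~~~~~~~
gen 3: ~~~~~~~~
~~~~~~~~
~~~~~~~~
~~~~++~~
~~~~+v~~
~~~~~~~~
~~~~~~~~
~~~~~~~~
~~~~~~~~
gen 4: ~~~~~~~~
~~~~~~~~
~~~~~~~~
~~~~++~~
~~~~<+~~
~~~~~~~~
~~~~~~~~
~~~~~~~~
~~~~~~~~
gen 5: ~~~~~~~~
~~~~~~~~
~~~~~~~~
~~~~++~~
~~~~~+~~
~~~~v~~~
~~~~~~~~
~~~~~~~~
~~~~~~~~
gen 6: ~~~~~~~~
~~~~~~~~
~~~~~~~~
~~~~++~~
~~~~~+~~
~~~<+~~~
~~~~~~~~
~~~~~~~~
~~~~~~~~
gen 7: ~~~~~~~~
~~~~~~~~
~~~~~~~~
~~~~++~~
~~~^~+~~
~~~++~~~
~~~~~~~~
~~~~~~~~
~~~~~~~~
gen 8: ~~~~~~~~
~~~~~~~~
~~~~~~~~
~~~~++~~
~~~+>+~~
~~~++~~~
~~~~~~~~
~~~~~~~~
~~~~~~~~
gen 9: ~~~~~~~~
~~~~~~~~
~~~~~~~~
~~~~++~~
~~~+++~~
~~~+v~~~
~~~~~~~~
~~~~~~~~
~~~~~~~~
gen 10: ~~~~~~~~
~~~~~~~~
~~~~~~~~
~~~~++~~
~~~+++~~
~~~+~>~~
~~~~~~~~
~~~~~~~~
~~~~~~~~
gen 11: ~~~~~~~~
~~~~~~~~
~~~~~~~~
~~~~++~~
~~~+++~~
~~~+~+~~
~~~~~v~~
~~~~~~~~
~~~~~~~~
gen 12: ~~~~~~~~
~~~~~~~~
~~~~~~~~
~~~~++~~
~~~+++~~
~~~+~+~~
~~~~<+~~
~~~~~~~~
~~~~~~~~
gen 13: ~~~~~~~~
~~~~~~~~
~~~~~~~~
~~~~++~~
~~~+++~~
~~~+^+~~
~~~~++~~
~~~~~~~~
~~~~~~~~
gen 14: ~~~~~~~~
~~~~~~~~
~~~~~~~~
~~~~++~~
~~~+++~~
~~~++>~~
~~~~++~~
~~~~~~~~
~~~~~~~~
gen 15: ~~~~~~~~
~~~~~~~~
~~~~~~~~
~~~~++~~
~~~++^~~
~~~++~~~
~~~~++~~
~~~~~~~~
~~~~~~~~
gen 16: ~~~~~~~~
~~~~~~~~
~~~~~~~~
~~~~++~~
~~~+<~~~
~~~++~~~
~~~~++~~
~~~~~~~~
~~~~~~~~
gen 17: ~~~~~~~~
~~~~~~~~
~~~~~~~~
~~~~++~~
~~~+~~~~
~~~+v~~~
~~~~++~~
~~~~~~~~
~~~~~~~~
gen 18: ~~~~~~~~
~~~~~~~~
~~~~~~~~
~~~~++~~
~~~+~~~~
~~~+~>~~
~~~~++~~
~~~~~~~~
~~~~~~~~
gen 19: ~~~~~~~~
~~~~~~~~
~~~~~~~~
~~~~++~~
~~~+~~~~
~~~+~+~~
~~~~+v~~
~~~~~~~~
~~~~~~~~
gen 20: ~~~~~~~~
~~~~~~~~
~~~~~~~~
~~~~++~~
~~~+~~~~
~~~+~+~~
~~~~+~>~
~~~~~~~~
~~~~~~~~
gen 21: ~~~~~~~~
~~~~~~~~
~~~~~~~~
~~~~++~~
~~~+~~~~
~~~+~+~~
~~~~+~+~
~~~~~~v~
~~~~~~~~
gen 22: ~~~~~~~~
~~~~~~~~
~~~~~~~~
~~~~++~~
~~~+~~~~
~~~+~+~~
~~~~+~+~
~~~~~<+~
~~~~~~~~
gen 23: ~~~~~~~~
~~~~~~~~
~~~~~~~~
~~~~++~~
~~~+~~~~
~~~+~+~~
~~~~+^+~
~~~~~++~
~~~~~~~~
gen 24: ~~~~~~~~
~~~~~~~~
~~~~~~~~
~~~~++~~
~~~+~~~~
~~~+~+~~
~~~~++>~
~~~~~++~
~~~~~~~~
gen 25: ~~~~~~~~
~~~~~~~~
~~~~~~~~
~~~~++~~
~~~+~~~~
~~~+~+^~
~~~~++~~
~~~~~++~
~~~~~~~~
gen 26: ~~~~~~~~
~~~~~~~~
~~~~~~~~
~~~~++~~
~~~+~~~~
~~~+~++>
~~~~++~~
~~~~~++~
~~~~~~~~
gen 27: ~~~~~~~~
~~~~~~~~
~~~~~~~~
~~~~++~~
~~~+~~~~
~~~+~+++
~~~~++~v
~~~~~++~
~~~~~~~~
gen 28: ~~~~~~~~
~~~~~~~~
~~~~~~~~
~~~~++~~
~~~+~~~~
~~~+~+++
~~~~++<+
~~~~~++~
~~~~~~~~
gen 29: ~~~~~~~~
~~~~~~~~
~~~~~~~~
~~~~++~~
~~~+~~~~
~~~+~+^+
~~~~++++
~~~~~++~
~~~~~~~~
gen 30: ~~~~~~~~
~~~~~~~~
~~~~~~~~
~~~~++~~
~~~+~~~~
~~~+~<~+
~~~~++++
~~~~~++~
~~~~~~~~
gen 31: ~~~~~~~~
~~~~~~~~
~~~~~~~~
~~~~++~~
~~~+~~~~
~~~+~~~+
~~~~+v++
~~~~~++~
~~~~~~~~
gen 32: ~~~~~~~~
~~~~~~~~
~~~~~~~~
~~~~++~~
~~~+~~~~
~~~+~~~+
~~~~+~>+
~~~~~++~
~~~~~~~~
gen 33: ~~~~~~~~
~~~~~~~~
~~~~~~~~
~~~~++~~
~~~+~~~~
~~~+~~^+
~~~~+~~+
~~~~~++~
~~~~~~~~
gen 34: ~~~~~~~~
~~~~~~~~
~~~~~~~~
~~~~++~~
~~~+~~~~
~~~+~~+>
~~~~+~~+
~~~~~++~
~~~~~~~~
gen 35: ~~~~~~~~
~~~~~~~~
~~~~~~~~
~~~~++~~
~~~+~~~^
~~~+~~+~
~~~~+~~+
~~~~~++~
~~~~~~~~
gen 36: ~~~~~~~~
~~~~~~~~
~~~~~~~~
~~~~++~~
>~~+~~~+
~~~+~~+~
~~~~+~~+
~~~~~++~
~~~~~~~~
gen 37: ~~~~~~~~
~~~~~~~~
~~~~~~~~
~~~~++~~
+~~+~~~+
v~~+~~+~
~~~~+~~+
~~~~~++~
~~~~~~~~
gen 38: ~~~~~~~~
~~~~~~~~
~~~~~~~~
~~~~++~~
+~~+~~~+
+~~+~~+<
~~~~+~~+
~~~~~++~
~~~~~~~~
gen 39: ~~~~~~~~
~~~~~~~~
~~~~~~~~
~~~~++~~
+~~+~~~^
+~~+~~++
~~~~+~~+
~~~~~++~
~~~~~~~~

4,7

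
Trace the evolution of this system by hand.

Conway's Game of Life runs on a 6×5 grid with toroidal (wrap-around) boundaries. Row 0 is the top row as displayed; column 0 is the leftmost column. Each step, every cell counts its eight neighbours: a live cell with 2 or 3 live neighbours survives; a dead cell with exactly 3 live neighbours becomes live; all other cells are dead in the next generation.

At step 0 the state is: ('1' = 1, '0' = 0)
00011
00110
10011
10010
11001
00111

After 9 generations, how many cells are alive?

gen 0: 00011
00110
10011
10010
11001
00111
gen 1: 00000
10100
11000
00110
01000
01100
gen 2: 00100
10000
10011
10100
01010
01100
gen 3: 00100
11010
10010
10100
10010
01010
gen 4: 10011
11010
10010
10110
10010
01011
gen 5: 00000
01010
10010
10110
10000
01000
gen 6: 00100
00101
10010
10110
10101
00000
gen 7: 00010
01101
10000
10100
10101
01010
gen 8: 11011
11111
10111
10010
10101
11010
gen 9: 00000
00000
00000
00000
00100
00000

1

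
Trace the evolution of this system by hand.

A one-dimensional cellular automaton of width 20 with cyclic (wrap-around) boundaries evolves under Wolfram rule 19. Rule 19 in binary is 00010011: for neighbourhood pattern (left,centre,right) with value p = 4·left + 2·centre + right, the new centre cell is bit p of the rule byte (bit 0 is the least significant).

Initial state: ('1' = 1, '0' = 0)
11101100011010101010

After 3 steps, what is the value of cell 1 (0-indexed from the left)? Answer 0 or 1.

0

k=0  11101100011010101010
k=1  00000011100000000000
k=2  11111100011111111111
k=3  00000011100000000000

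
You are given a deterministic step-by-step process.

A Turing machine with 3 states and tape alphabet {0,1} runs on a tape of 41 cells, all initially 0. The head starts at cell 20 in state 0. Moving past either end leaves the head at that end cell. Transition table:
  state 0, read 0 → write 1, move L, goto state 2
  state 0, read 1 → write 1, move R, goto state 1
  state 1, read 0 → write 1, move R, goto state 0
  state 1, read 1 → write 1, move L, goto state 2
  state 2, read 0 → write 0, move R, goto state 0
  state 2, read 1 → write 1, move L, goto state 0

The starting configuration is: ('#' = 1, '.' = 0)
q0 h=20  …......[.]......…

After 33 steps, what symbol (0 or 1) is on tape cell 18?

1

0) q0 h=20  …......[.]......…
1) q2 h=19  …......[.]#.....…
2) q0 h=20  …......[#]......…
3) q1 h=21  ….....#[.]......…
4) q0 h=22  …....##[.]......…
5) q2 h=21  ….....#[#]#.....…
6) q0 h=20  …......[#]##....…
7) q1 h=21  ….....#[#]#.....…
8) q2 h=20  …......[#]##....…
9) q0 h=19  …......[.]###...…
10) q2 h=18  …......[.]####..…
11) q0 h=19  …......[#]###...…
12) q1 h=20  ….....#[#]##....…
13) q2 h=19  …......[#]###...…
14) q0 h=18  …......[.]####..…
15) q2 h=17  …......[.]#####.…
16) q0 h=18  …......[#]####..…
17) q1 h=19  ….....#[#]###...…
18) q2 h=18  …......[#]####..…
19) q0 h=17  …......[.]#####.…
20) q2 h=16  …......[.]######…
21) q0 h=17  …......[#]#####.…
22) q1 h=18  ….....#[#]####..…
23) q2 h=17  …......[#]#####.…
24) q0 h=16  …......[.]######…
25) q2 h=15  …......[.]######…
26) q0 h=16  …......[#]######…
27) q1 h=17  ….....#[#]#####.…
28) q2 h=16  …......[#]######…
29) q0 h=15  …......[.]######…
30) q2 h=14  …......[.]######…
31) q0 h=15  …......[#]######…
32) q1 h=16  ….....#[#]######…
33) q2 h=15  …......[#]######…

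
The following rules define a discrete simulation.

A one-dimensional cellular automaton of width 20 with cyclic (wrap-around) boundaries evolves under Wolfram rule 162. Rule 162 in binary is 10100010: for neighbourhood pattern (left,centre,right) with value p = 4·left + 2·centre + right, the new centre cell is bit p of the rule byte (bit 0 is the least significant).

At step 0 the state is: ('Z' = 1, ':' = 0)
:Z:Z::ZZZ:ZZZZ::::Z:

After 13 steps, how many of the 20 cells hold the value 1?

gen 0: :Z:Z::ZZZ:ZZZZ::::Z:
gen 1: Z:Z::Z:Z:Z:ZZ::::Z::
gen 2: :Z::Z:Z:Z:Z:::::Z::Z
gen 3: Z::Z:Z:Z:Z:::::Z::Z:
gen 4: ::Z:Z:Z:Z:::::Z::Z:Z
gen 5: :Z:Z:Z:Z:::::Z::Z:Z:
gen 6: Z:Z:Z:Z:::::Z::Z:Z::
gen 7: :Z:Z:Z:::::Z::Z:Z::Z
gen 8: Z:Z:Z:::::Z::Z:Z::Z:
gen 9: :Z:Z:::::Z::Z:Z::Z:Z
gen 10: Z:Z:::::Z::Z:Z::Z:Z:
gen 11: :Z:::::Z::Z:Z::Z:Z:Z
gen 12: Z:::::Z::Z:Z::Z:Z:Z:
gen 13: :::::Z::Z:Z::Z:Z:Z:Z

7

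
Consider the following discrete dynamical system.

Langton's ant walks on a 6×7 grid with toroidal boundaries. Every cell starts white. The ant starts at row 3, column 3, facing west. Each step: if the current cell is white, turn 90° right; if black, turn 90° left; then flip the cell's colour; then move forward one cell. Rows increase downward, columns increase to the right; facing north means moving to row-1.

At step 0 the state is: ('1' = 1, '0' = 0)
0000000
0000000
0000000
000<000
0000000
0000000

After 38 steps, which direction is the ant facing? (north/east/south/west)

west

0) 0000000
0000000
0000000
000<000
0000000
0000000
1) 0000000
0000000
000^000
0001000
0000000
0000000
2) 0000000
0000000
0001>00
0001000
0000000
0000000
3) 0000000
0000000
0001100
0001v00
0000000
0000000
4) 0000000
0000000
0001100
000<100
0000000
0000000
5) 0000000
0000000
0001100
0000100
000v000
0000000
6) 0000000
0000000
0001100
0000100
00<1000
0000000
7) 0000000
0000000
0001100
00^0100
0011000
0000000
8) 0000000
0000000
0001100
001>100
0011000
0000000
9) 0000000
0000000
0001100
0011100
001v000
0000000
10) 0000000
0000000
0001100
0011100
0010>00
0000000
11) 0000000
0000000
0001100
0011100
0010100
0000v00
12) 0000000
0000000
0001100
0011100
0010100
000<100
13) 0000000
0000000
0001100
0011100
001^100
0001100
14) 0000000
0000000
0001100
0011100
0011>00
0001100
15) 0000000
0000000
0001100
0011^00
0011000
0001100
16) 0000000
0000000
0001100
001<000
0011000
0001100
17) 0000000
0000000
0001100
0010000
001v000
0001100
18) 0000000
0000000
0001100
0010000
0010>00
0001100
19) 0000000
0000000
0001100
0010000
0010100
0001v00
20) 0000000
0000000
0001100
0010000
0010100
00010>0
21) 00000v0
0000000
0001100
0010000
0010100
0001010
22) 0000<10
0000000
0001100
0010000
0010100
0001010
23) 0000110
0000000
0001100
0010000
0010100
0001^10
24) 0000110
0000000
0001100
0010000
0010100
00011>0
25) 0000110
0000000
0001100
0010000
00101^0
0001100
26) 0000110
0000000
0001100
0010000
001011>
0001100
27) 0000110
0000000
0001100
0010000
0010111
000110v
28) 0000110
0000000
0001100
0010000
0010111
00011<1
29) 0000110
0000000
0001100
0010000
00101^1
0001111
30) 0000110
0000000
0001100
0010000
0010<01
0001111
31) 0000110
0000000
0001100
0010000
0010001
0001v11
32) 0000110
0000000
0001100
0010000
0010001
00010>1
33) 0000110
0000000
0001100
0010000
00100^1
0001001
34) 0000110
0000000
0001100
0010000
001001>
0001001
35) 0000110
0000000
0001100
001000^
0010010
0001001
36) 0000110
0000000
0001100
>010001
0010010
0001001
37) 0000110
0000000
0001100
1010001
v010010
0001001
38) 0000110
0000000
0001100
1010001
101001<
0001001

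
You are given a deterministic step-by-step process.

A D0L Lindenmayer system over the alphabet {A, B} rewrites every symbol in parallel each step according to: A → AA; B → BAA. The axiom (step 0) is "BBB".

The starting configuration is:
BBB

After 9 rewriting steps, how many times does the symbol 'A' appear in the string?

t=0: BBB
t=1: BAABAABAA
t=2: BAAAAAABAAAAAABAAAAAA
t=3: BAAAAAAAAAAAAAABAAAAAAAAAAAAAABAAAAAAAAAAAAAA
t=4: BAAAAAAAAAAAAAAAAAAAAAAAAAAAAAABAAAAAAAAAAAAAAAAAAAAAAAAAAAAAABAAAAAAAAAAAAAAAAAAAAAAAAAAAAAA
t=5: BAAAAAAAAAAAAAAAAAAAAAAAAAAAAAAAAAAAAAAAAAAAAAAAAAAAAAAAAA…AAAAAAAAAAAAAAAAAAAAAAAAAAAAAAAAAAAAAAAAAAAAAAAAAAAAAAAAAA  (len 189)
t=6: BAAAAAAAAAAAAAAAAAAAAAAAAAAAAAAAAAAAAAAAAAAAAAAAAAAAAAAAAA…AAAAAAAAAAAAAAAAAAAAAAAAAAAAAAAAAAAAAAAAAAAAAAAAAAAAAAAAAA  (len 381)
t=7: BAAAAAAAAAAAAAAAAAAAAAAAAAAAAAAAAAAAAAAAAAAAAAAAAAAAAAAAAA…AAAAAAAAAAAAAAAAAAAAAAAAAAAAAAAAAAAAAAAAAAAAAAAAAAAAAAAAAA  (len 765)
t=8: BAAAAAAAAAAAAAAAAAAAAAAAAAAAAAAAAAAAAAAAAAAAAAAAAAAAAAAAAA…AAAAAAAAAAAAAAAAAAAAAAAAAAAAAAAAAAAAAAAAAAAAAAAAAAAAAAAAAA  (len 1533)
t=9: BAAAAAAAAAAAAAAAAAAAAAAAAAAAAAAAAAAAAAAAAAAAAAAAAAAAAAAAAA…AAAAAAAAAAAAAAAAAAAAAAAAAAAAAAAAAAAAAAAAAAAAAAAAAAAAAAAAAA  (len 3069)

3066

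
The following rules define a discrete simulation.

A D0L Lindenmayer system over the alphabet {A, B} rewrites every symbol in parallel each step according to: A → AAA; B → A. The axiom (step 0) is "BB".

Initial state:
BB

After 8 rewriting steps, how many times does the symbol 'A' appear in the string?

step 0: BB
step 1: AA
step 2: AAAAAA
step 3: AAAAAAAAAAAAAAAAAA
step 4: AAAAAAAAAAAAAAAAAAAAAAAAAAAAAAAAAAAAAAAAAAAAAAAAAAAAAA
step 5: AAAAAAAAAAAAAAAAAAAAAAAAAAAAAAAAAAAAAAAAAAAAAAAAAAAAAAAAAA…AAAAAAAAAAAAAAAAAAAAAAAAAAAAAAAAAAAAAAAAAAAAAAAAAAAAAAAAAA  (len 162)
step 6: AAAAAAAAAAAAAAAAAAAAAAAAAAAAAAAAAAAAAAAAAAAAAAAAAAAAAAAAAA…AAAAAAAAAAAAAAAAAAAAAAAAAAAAAAAAAAAAAAAAAAAAAAAAAAAAAAAAAA  (len 486)
step 7: AAAAAAAAAAAAAAAAAAAAAAAAAAAAAAAAAAAAAAAAAAAAAAAAAAAAAAAAAA…AAAAAAAAAAAAAAAAAAAAAAAAAAAAAAAAAAAAAAAAAAAAAAAAAAAAAAAAAA  (len 1458)
step 8: AAAAAAAAAAAAAAAAAAAAAAAAAAAAAAAAAAAAAAAAAAAAAAAAAAAAAAAAAA…AAAAAAAAAAAAAAAAAAAAAAAAAAAAAAAAAAAAAAAAAAAAAAAAAAAAAAAAAA  (len 4374)

4374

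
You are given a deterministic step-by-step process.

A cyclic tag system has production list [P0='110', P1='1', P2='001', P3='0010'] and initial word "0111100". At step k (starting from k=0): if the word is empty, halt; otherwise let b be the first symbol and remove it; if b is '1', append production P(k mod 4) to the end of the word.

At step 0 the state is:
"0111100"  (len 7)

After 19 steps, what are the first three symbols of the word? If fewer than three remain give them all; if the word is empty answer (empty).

[0] "0111100"  (len 7)
[1] "111100"  (len 6)
[2] "111001"  (len 6)
[3] "11001001"  (len 8)
[4] "10010010010"  (len 11)
[5] "0010010010110"  (len 13)
[6] "010010010110"  (len 12)
[7] "10010010110"  (len 11)
[8] "00100101100010"  (len 14)
[9] "0100101100010"  (len 13)
[10] "100101100010"  (len 12)
[11] "00101100010001"  (len 14)
[12] "0101100010001"  (len 13)
[13] "101100010001"  (len 12)
[14] "011000100011"  (len 12)
[15] "11000100011"  (len 11)
[16] "10001000110010"  (len 14)
[17] "0001000110010110"  (len 16)
[18] "001000110010110"  (len 15)
[19] "01000110010110"  (len 14)

010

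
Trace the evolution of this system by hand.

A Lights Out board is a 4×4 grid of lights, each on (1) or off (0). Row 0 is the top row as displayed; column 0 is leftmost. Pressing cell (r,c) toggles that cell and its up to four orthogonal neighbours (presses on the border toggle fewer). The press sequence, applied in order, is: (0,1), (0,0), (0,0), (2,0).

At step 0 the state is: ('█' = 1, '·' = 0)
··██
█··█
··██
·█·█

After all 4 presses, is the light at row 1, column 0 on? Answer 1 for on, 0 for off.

gen 0: ··██
█··█
··██
·█·█
gen 1: ██·█
██·█
··██
·█·█
gen 2: ···█
·█·█
··██
·█·█
gen 3: ██·█
██·█
··██
·█·█
gen 4: ██·█
·█·█
████
██·█

0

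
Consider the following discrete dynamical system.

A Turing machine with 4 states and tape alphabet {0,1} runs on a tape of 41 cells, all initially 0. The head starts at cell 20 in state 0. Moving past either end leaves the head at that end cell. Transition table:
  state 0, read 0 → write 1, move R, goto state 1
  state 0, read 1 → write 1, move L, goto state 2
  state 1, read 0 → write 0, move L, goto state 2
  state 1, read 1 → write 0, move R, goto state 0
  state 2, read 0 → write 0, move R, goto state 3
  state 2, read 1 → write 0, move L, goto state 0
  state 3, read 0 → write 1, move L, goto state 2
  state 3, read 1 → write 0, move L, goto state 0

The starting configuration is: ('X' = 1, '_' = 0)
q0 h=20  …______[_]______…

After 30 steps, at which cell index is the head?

k=0  q0 h=20  …______[_]______…
k=1  q1 h=21  …_____X[_]______…
k=2  q2 h=20  …______[X]______…
k=3  q0 h=19  …______[_]______…
k=4  q1 h=20  …_____X[_]______…
k=5  q2 h=19  …______[X]______…
k=6  q0 h=18  …______[_]______…
k=7  q1 h=19  …_____X[_]______…
k=8  q2 h=18  …______[X]______…
k=9  q0 h=17  …______[_]______…
k=10  q1 h=18  …_____X[_]______…
k=11  q2 h=17  …______[X]______…
k=12  q0 h=16  …______[_]______…
k=13  q1 h=17  …_____X[_]______…
k=14  q2 h=16  …______[X]______…
k=15  q0 h=15  …______[_]______…
k=16  q1 h=16  …_____X[_]______…
k=17  q2 h=15  …______[X]______…
k=18  q0 h=14  …______[_]______…
k=19  q1 h=15  …_____X[_]______…
k=20  q2 h=14  …______[X]______…
k=21  q0 h=13  …______[_]______…
k=22  q1 h=14  …_____X[_]______…
k=23  q2 h=13  …______[X]______…
k=24  q0 h=12  …______[_]______…
k=25  q1 h=13  …_____X[_]______…
k=26  q2 h=12  …______[X]______…
k=27  q0 h=11  …______[_]______…
k=28  q1 h=12  …_____X[_]______…
k=29  q2 h=11  …______[X]______…
k=30  q0 h=10  …______[_]______…

10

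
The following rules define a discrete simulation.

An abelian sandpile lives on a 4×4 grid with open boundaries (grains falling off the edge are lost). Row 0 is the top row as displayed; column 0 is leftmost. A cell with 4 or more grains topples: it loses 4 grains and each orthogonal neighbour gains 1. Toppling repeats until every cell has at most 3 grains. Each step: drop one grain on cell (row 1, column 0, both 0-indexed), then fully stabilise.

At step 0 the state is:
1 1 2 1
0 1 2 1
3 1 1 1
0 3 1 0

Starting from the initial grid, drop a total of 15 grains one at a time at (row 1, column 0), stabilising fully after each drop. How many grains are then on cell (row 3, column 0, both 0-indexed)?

step 0: 1 1 2 1
0 1 2 1
3 1 1 1
0 3 1 0
step 1: 1 1 2 1
1 1 2 1
3 1 1 1
0 3 1 0
step 2: 1 1 2 1
2 1 2 1
3 1 1 1
0 3 1 0
step 3: 1 1 2 1
3 1 2 1
3 1 1 1
0 3 1 0
step 4: 2 1 2 1
1 2 2 1
0 2 1 1
1 3 1 0
step 5: 2 1 2 1
2 2 2 1
0 2 1 1
1 3 1 0
step 6: 2 1 2 1
3 2 2 1
0 2 1 1
1 3 1 0
step 7: 3 1 2 1
0 3 2 1
1 2 1 1
1 3 1 0
step 8: 3 1 2 1
1 3 2 1
1 2 1 1
1 3 1 0
step 9: 3 1 2 1
2 3 2 1
1 2 1 1
1 3 1 0
step 10: 3 1 2 1
3 3 2 1
1 2 1 1
1 3 1 0
step 11: 0 3 2 1
2 0 3 1
2 3 1 1
1 3 1 0
step 12: 0 3 2 1
3 0 3 1
2 3 1 1
1 3 1 0
step 13: 1 3 2 1
0 1 3 1
3 3 1 1
1 3 1 0
step 14: 1 3 2 1
1 1 3 1
3 3 1 1
1 3 1 0
step 15: 1 3 2 1
2 1 3 1
3 3 1 1
1 3 1 0

1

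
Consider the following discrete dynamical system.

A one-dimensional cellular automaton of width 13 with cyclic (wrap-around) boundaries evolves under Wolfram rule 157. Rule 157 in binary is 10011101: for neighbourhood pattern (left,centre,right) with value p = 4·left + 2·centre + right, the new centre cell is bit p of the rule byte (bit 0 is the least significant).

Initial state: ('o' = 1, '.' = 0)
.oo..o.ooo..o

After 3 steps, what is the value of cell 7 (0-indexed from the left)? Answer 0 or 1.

gen 0: .oo..o.ooo..o
gen 1: .o.o.o.oo.o.o
gen 2: .o.o.o.o..o.o
gen 3: .o.o.o.oo.o.o

1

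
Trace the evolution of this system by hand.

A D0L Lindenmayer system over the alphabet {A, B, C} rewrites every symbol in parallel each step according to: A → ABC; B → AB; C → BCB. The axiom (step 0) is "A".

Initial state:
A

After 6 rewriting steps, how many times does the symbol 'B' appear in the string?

step 0: A
step 1: ABC
step 2: ABCABBCB
step 3: ABCABBCBABCABABBCBAB
step 4: ABCABBCBABCABABBCBABABCABBCBABCABABCABABBCBABABCAB
step 5: ABCABBCBABCABABBCBABABCABBCBABCABABCABABBCBABABCABABCABBCB…ABABCABBCBABCABABCABBCBABCABABCABABBCBABABCABABCABBCBABCAB  (len 126)
step 6: ABCABBCBABCABABBCBABABCABBCBABCABABCABABBCBABABCABABCABBCB…ABBCBABABCABABCABBCBABCABABCABBCBABCABABBCBABABCABBCBABCAB  (len 318)

152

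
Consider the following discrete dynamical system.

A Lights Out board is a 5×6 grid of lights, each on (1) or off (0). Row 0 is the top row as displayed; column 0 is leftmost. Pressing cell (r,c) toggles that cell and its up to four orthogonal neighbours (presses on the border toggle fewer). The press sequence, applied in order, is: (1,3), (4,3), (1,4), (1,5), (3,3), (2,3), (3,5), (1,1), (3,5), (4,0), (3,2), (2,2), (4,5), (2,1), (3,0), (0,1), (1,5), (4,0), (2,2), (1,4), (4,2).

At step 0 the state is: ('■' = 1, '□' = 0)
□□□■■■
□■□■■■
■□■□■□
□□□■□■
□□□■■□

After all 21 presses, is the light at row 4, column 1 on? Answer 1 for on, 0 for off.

1

t=0: □□□■■■
□■□■■■
■□■□■□
□□□■□■
□□□■■□
t=1: □□□□■■
□■■□□■
■□■■■□
□□□■□■
□□□■■□
t=2: □□□□■■
□■■□□■
■□■■■□
□□□□□■
□□■□□□
t=3: □□□□□■
□■■■■□
■□■■□□
□□□□□■
□□■□□□
t=4: □□□□□□
□■■■□■
■□■■□■
□□□□□■
□□■□□□
t=5: □□□□□□
□■■■□■
■□■□□■
□□■■■■
□□■■□□
t=6: □□□□□□
□■■□□■
■□□■■■
□□■□■■
□□■■□□
t=7: □□□□□□
□■■□□■
■□□■■□
□□■□□□
□□■■□■
t=8: □■□□□□
■□□□□■
■■□■■□
□□■□□□
□□■■□■
t=9: □■□□□□
■□□□□■
■■□■■■
□□■□■■
□□■■□□
t=10: □■□□□□
■□□□□■
■■□■■■
■□■□■■
■■■■□□
t=11: □■□□□□
■□□□□■
■■■■■■
■■□■■■
■■□■□□
t=12: □■□□□□
■□■□□■
■□□□■■
■■■■■■
■■□■□□
t=13: □■□□□□
■□■□□■
■□□□■■
■■■■■□
■■□■■■
t=14: □■□□□□
■■■□□■
□■■□■■
■□■■■□
■■□■■■
t=15: □■□□□□
■■■□□■
■■■□■■
□■■■■□
□■□■■■
t=16: ■□■□□□
■□■□□■
■■■□■■
□■■■■□
□■□■■■
t=17: ■□■□□■
■□■□■□
■■■□■□
□■■■■□
□■□■■■
t=18: ■□■□□■
■□■□■□
■■■□■□
■■■■■□
■□□■■■
t=19: ■□■□□■
■□□□■□
■□□■■□
■■□■■□
■□□■■■
t=20: ■□■□■■
■□□■□■
■□□■□□
■■□■■□
■□□■■■
t=21: ■□■□■■
■□□■□■
■□□■□□
■■■■■□
■■■□■■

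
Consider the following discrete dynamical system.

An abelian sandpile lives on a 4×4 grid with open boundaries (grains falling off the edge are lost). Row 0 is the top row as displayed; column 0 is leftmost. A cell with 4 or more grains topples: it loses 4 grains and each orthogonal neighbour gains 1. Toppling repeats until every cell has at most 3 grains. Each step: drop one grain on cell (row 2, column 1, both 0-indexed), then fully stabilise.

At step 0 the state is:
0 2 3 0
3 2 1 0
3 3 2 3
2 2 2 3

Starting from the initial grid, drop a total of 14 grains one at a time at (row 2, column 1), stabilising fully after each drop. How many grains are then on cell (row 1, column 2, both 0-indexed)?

[0] 0 2 3 0
3 2 1 0
3 3 2 3
2 2 2 3
[1] 1 3 3 0
1 0 2 0
1 2 3 3
3 3 2 3
[2] 1 3 3 0
1 0 2 0
1 3 3 3
3 3 2 3
[3] 1 3 3 0
1 1 3 1
3 2 2 1
0 2 1 1
[4] 1 3 3 0
1 1 3 1
3 3 2 1
0 2 1 1
[5] 1 3 3 0
2 2 3 1
0 1 3 1
1 3 1 1
[6] 1 3 3 0
2 2 3 1
0 2 3 1
1 3 1 1
[7] 1 3 3 0
2 2 3 1
0 3 3 1
1 3 1 1
[8] 2 1 1 1
3 1 2 2
1 3 1 2
2 0 3 1
[9] 2 1 1 1
3 2 2 2
2 0 2 2
2 1 3 1
[10] 2 1 1 1
3 2 2 2
2 1 2 2
2 1 3 1
[11] 2 1 1 1
3 2 2 2
2 2 2 2
2 1 3 1
[12] 2 1 1 1
3 2 2 2
2 3 2 2
2 1 3 1
[13] 2 1 1 1
3 3 2 2
3 0 3 2
2 2 3 1
[14] 2 1 1 1
3 3 2 2
3 1 3 2
2 2 3 1

2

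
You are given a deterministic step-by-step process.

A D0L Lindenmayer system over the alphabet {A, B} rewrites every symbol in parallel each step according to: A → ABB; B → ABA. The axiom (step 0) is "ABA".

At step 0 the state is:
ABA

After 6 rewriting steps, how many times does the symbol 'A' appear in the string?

0) ABA
1) ABBABAABB
2) ABBABAABAABBABAABBABBABAABA
3) ABBABAABAABBABAABBABBABAABBABBABAABAABBABAABBABBABAABAABBABAABAABBABAABBABBABAABB
4) ABBABAABAABBABAABBABBABAABBABBABAABAABBABAABBABBABAABAABBA…AABBABBABAABAABBABAABBABBABAABAABBABAABAABBABAABBABBABAABA  (len 243)
5) ABBABAABAABBABAABBABBABAABBABBABAABAABBABAABBABBABAABAABBA…AABBABBABAABAABBABAABBABBABAABAABBABAABAABBABAABBABBABAABB  (len 729)
6) ABBABAABAABBABAABBABBABAABBABBABAABAABBABAABBABBABAABAABBA…AABBABBABAABAABBABAABBABBABAABAABBABAABAABBABAABBABBABAABA  (len 2187)

1094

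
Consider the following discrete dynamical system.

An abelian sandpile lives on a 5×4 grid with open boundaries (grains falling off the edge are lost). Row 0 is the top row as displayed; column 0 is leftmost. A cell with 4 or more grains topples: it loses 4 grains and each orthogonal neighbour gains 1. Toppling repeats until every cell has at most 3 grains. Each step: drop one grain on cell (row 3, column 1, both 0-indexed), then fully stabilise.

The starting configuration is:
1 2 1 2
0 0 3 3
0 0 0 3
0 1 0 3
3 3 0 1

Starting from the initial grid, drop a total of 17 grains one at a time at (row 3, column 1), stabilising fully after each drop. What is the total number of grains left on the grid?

35

0) 1 2 1 2
0 0 3 3
0 0 0 3
0 1 0 3
3 3 0 1
1) 1 2 1 2
0 0 3 3
0 0 0 3
0 2 0 3
3 3 0 1
2) 1 2 1 2
0 0 3 3
0 0 0 3
0 3 0 3
3 3 0 1
3) 1 2 1 2
0 0 3 3
0 1 0 3
2 1 1 3
0 1 1 1
4) 1 2 1 2
0 0 3 3
0 1 0 3
2 2 1 3
0 1 1 1
5) 1 2 1 2
0 0 3 3
0 1 0 3
2 3 1 3
0 1 1 1
6) 1 2 1 2
0 0 3 3
0 2 0 3
3 0 2 3
0 2 1 1
7) 1 2 1 2
0 0 3 3
0 2 0 3
3 1 2 3
0 2 1 1
8) 1 2 1 2
0 0 3 3
0 2 0 3
3 2 2 3
0 2 1 1
9) 1 2 1 2
0 0 3 3
0 2 0 3
3 3 2 3
0 2 1 1
10) 1 2 1 2
0 0 3 3
1 3 0 3
0 1 3 3
1 3 1 1
11) 1 2 1 2
0 0 3 3
1 3 0 3
0 2 3 3
1 3 1 1
12) 1 2 1 2
0 0 3 3
1 3 0 3
0 3 3 3
1 3 1 1
13) 1 2 2 3
0 2 1 1
2 1 0 2
1 3 2 1
2 0 3 2
14) 1 2 2 3
0 2 1 1
2 2 0 2
2 0 3 1
2 1 3 2
15) 1 2 2 3
0 2 1 1
2 2 0 2
2 1 3 1
2 1 3 2
16) 1 2 2 3
0 2 1 1
2 2 0 2
2 2 3 1
2 1 3 2
17) 1 2 2 3
0 2 1 1
2 2 0 2
2 3 3 1
2 1 3 2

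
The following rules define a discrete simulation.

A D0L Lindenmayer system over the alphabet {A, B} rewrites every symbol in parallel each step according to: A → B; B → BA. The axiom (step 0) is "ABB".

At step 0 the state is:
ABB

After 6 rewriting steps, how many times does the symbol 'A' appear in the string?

21

gen 0: ABB
gen 1: BBABA
gen 2: BABABBAB
gen 3: BABBABBABABBA
gen 4: BABBABABBABABBABBABAB
gen 5: BABBABABBABBABABBABBABABBABABBABBA
gen 6: BABBABABBABBABABBABABBABBABABBABABBABBABABBABBABABBABAB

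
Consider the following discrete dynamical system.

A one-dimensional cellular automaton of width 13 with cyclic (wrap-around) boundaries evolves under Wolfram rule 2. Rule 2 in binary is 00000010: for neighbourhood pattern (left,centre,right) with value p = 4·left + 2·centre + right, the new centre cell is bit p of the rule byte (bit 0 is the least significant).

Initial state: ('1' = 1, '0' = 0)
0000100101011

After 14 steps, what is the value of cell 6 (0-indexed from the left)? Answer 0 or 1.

1

[0] 0000100101011
[1] 0001001000000
[2] 0010010000000
[3] 0100100000000
[4] 1001000000000
[5] 0010000000001
[6] 0100000000010
[7] 1000000000100
[8] 0000000001001
[9] 0000000010010
[10] 0000000100100
[11] 0000001001000
[12] 0000010010000
[13] 0000100100000
[14] 0001001000000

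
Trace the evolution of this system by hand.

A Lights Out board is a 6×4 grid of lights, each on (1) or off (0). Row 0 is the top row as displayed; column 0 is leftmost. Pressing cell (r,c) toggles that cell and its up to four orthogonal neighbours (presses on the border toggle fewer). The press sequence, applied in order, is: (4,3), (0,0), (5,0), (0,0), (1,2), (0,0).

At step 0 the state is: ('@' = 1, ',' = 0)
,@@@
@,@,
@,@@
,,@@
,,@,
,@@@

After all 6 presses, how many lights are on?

11

[0] ,@@@
@,@,
@,@@
,,@@
,,@,
,@@@
[1] ,@@@
@,@,
@,@@
,,@,
,,,@
,@@,
[2] @,@@
,,@,
@,@@
,,@,
,,,@
,@@,
[3] @,@@
,,@,
@,@@
,,@,
@,,@
@,@,
[4] ,@@@
@,@,
@,@@
,,@,
@,,@
@,@,
[5] ,@,@
@@,@
@,,@
,,@,
@,,@
@,@,
[6] @,,@
,@,@
@,,@
,,@,
@,,@
@,@,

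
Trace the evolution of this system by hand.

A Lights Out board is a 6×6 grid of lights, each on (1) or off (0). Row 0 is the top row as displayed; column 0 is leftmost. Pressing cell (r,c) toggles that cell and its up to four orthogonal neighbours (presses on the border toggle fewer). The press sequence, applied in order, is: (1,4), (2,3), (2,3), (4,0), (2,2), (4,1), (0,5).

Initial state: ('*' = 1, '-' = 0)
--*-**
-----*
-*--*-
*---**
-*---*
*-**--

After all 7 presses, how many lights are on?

18

t=0: --*-**
-----*
-*--*-
*---**
-*---*
*-**--
t=1: --*--*
---**-
-*----
*---**
-*---*
*-**--
t=2: --*--*
----*-
-****-
*--***
-*---*
*-**--
t=3: --*--*
---**-
-*----
*---**
-*---*
*-**--
t=4: --*--*
---**-
-*----
----**
*----*
--**--
t=5: --*--*
--***-
--**--
--*-**
*----*
--**--
t=6: --*--*
--***-
--**--
-**-**
-**--*
-***--
t=7: --*-*-
--****
--**--
-**-**
-**--*
-***--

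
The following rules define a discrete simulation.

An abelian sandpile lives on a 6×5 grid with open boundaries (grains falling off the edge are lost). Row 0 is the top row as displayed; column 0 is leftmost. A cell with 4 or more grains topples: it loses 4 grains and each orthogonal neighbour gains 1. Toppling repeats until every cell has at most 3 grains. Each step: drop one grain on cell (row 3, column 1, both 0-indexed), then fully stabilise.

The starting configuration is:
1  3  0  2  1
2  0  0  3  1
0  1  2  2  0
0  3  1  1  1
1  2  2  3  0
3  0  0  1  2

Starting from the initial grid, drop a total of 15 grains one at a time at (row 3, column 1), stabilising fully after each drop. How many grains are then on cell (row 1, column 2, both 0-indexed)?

2

0) 1  3  0  2  1
2  0  0  3  1
0  1  2  2  0
0  3  1  1  1
1  2  2  3  0
3  0  0  1  2
1) 1  3  0  2  1
2  0  0  3  1
0  2  2  2  0
1  0  2  1  1
1  3  2  3  0
3  0  0  1  2
2) 1  3  0  2  1
2  0  0  3  1
0  2  2  2  0
1  1  2  1  1
1  3  2  3  0
3  0  0  1  2
3) 1  3  0  2  1
2  0  0  3  1
0  2  2  2  0
1  2  2  1  1
1  3  2  3  0
3  0  0  1  2
4) 1  3  0  2  1
2  0  0  3  1
0  2  2  2  0
1  3  2  1  1
1  3  2  3  0
3  0  0  1  2
5) 1  3  0  2  1
2  0  0  3  1
0  3  2  2  0
2  1  3  1  1
2  0  3  3  0
3  1  0  1  2
6) 1  3  0  2  1
2  0  0  3  1
0  3  2  2  0
2  2  3  1  1
2  0  3  3  0
3  1  0  1  2
7) 1  3  0  2  1
2  0  0  3  1
0  3  2  2  0
2  3  3  1  1
2  0  3  3  0
3  1  0  1  2
8) 1  3  0  2  1
2  1  1  3  1
1  1  0  3  0
3  2  2  3  1
2  2  1  0  1
3  1  1  2  2
9) 1  3  0  2  1
2  1  1  3  1
1  1  0  3  0
3  3  2  3  1
2  2  1  0  1
3  1  1  2  2
10) 1  3  0  2  1
2  1  1  3  1
2  2  0  3  0
0  1  3  3  1
3  3  1  0  1
3  1  1  2  2
11) 1  3  0  2  1
2  1  1  3  1
2  2  0  3  0
0  2  3  3  1
3  3  1  0  1
3  1  1  2  2
12) 1  3  0  2  1
2  1  1  3  1
2  2  0  3  0
0  3  3  3  1
3  3  1  0  1
3  1  1  2  2
13) 1  3  0  3  1
2  1  2  0  2
2  3  2  1  1
2  2  1  1  2
1  1  3  1  1
0  3  1  2  2
14) 1  3  0  3  1
2  1  2  0  2
2  3  2  1  1
2  3  1  1  2
1  1  3  1  1
0  3  1  2  2
15) 1  3  0  3  1
2  2  2  0  2
3  0  3  1  1
3  1  2  1  2
1  2  3  1  1
0  3  1  2  2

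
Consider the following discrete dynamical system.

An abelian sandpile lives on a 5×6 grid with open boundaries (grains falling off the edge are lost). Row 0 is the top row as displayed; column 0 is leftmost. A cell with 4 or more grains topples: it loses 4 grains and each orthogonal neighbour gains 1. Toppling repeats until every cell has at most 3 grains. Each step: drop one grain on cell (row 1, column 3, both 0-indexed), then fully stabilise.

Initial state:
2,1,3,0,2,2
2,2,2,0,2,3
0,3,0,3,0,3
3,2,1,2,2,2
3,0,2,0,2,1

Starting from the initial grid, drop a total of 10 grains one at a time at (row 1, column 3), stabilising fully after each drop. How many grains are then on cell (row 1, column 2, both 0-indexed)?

2

step 0: 2,1,3,0,2,2
2,2,2,0,2,3
0,3,0,3,0,3
3,2,1,2,2,2
3,0,2,0,2,1
step 1: 2,1,3,0,2,2
2,2,2,1,2,3
0,3,0,3,0,3
3,2,1,2,2,2
3,0,2,0,2,1
step 2: 2,1,3,0,2,2
2,2,2,2,2,3
0,3,0,3,0,3
3,2,1,2,2,2
3,0,2,0,2,1
step 3: 2,1,3,0,2,2
2,2,2,3,2,3
0,3,0,3,0,3
3,2,1,2,2,2
3,0,2,0,2,1
step 4: 2,1,3,1,2,2
2,2,3,1,3,3
0,3,1,0,1,3
3,2,1,3,2,2
3,0,2,0,2,1
step 5: 2,1,3,1,2,2
2,2,3,2,3,3
0,3,1,0,1,3
3,2,1,3,2,2
3,0,2,0,2,1
step 6: 2,1,3,1,2,2
2,2,3,3,3,3
0,3,1,0,1,3
3,2,1,3,2,2
3,0,2,0,2,1
step 7: 2,2,0,3,3,3
2,3,1,2,1,1
0,3,2,1,3,0
3,2,1,3,2,3
3,0,2,0,2,1
step 8: 2,2,0,3,3,3
2,3,1,3,1,1
0,3,2,1,3,0
3,2,1,3,2,3
3,0,2,0,2,1
step 9: 2,2,1,1,1,0
2,3,2,1,3,2
0,3,2,2,3,0
3,2,1,3,2,3
3,0,2,0,2,1
step 10: 2,2,1,1,1,0
2,3,2,2,3,2
0,3,2,2,3,0
3,2,1,3,2,3
3,0,2,0,2,1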